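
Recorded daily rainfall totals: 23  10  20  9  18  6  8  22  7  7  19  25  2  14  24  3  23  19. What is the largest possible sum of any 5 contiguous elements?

(23, 10, 20, 9, 18) → sum 80
(10, 20, 9, 18, 6) → sum 63
(20, 9, 18, 6, 8) → sum 61
(9, 18, 6, 8, 22) → sum 63
(18, 6, 8, 22, 7) → sum 61
(6, 8, 22, 7, 7) → sum 50
(8, 22, 7, 7, 19) → sum 63
(22, 7, 7, 19, 25) → sum 80
(7, 7, 19, 25, 2) → sum 60
(7, 19, 25, 2, 14) → sum 67
(19, 25, 2, 14, 24) → sum 84
(25, 2, 14, 24, 3) → sum 68
(2, 14, 24, 3, 23) → sum 66
(14, 24, 3, 23, 19) → sum 83
Largest of these is 84.

84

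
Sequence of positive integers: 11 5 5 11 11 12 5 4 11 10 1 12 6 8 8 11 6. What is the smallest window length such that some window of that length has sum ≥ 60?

Extend right; whenever the sum reaches 60, record the length and shrink from the left:
add 11: running sum 11 < 60
add 5: running sum 16 < 60
add 5: running sum 21 < 60
add 11: running sum 32 < 60
add 11: running sum 43 < 60
add 12: running sum 55 < 60
add 5: shortest ending here [11, 5, 5, 11, 11, 12, 5] sum 60, len 7
add 4: shortest ending here [11, 5, 5, 11, 11, 12, 5, 4] sum 64, len 8
add 11: shortest ending here [5, 5, 11, 11, 12, 5, 4, 11] sum 64, len 8
add 10: shortest ending here [11, 11, 12, 5, 4, 11, 10] sum 64, len 7
add 1: shortest ending here [11, 11, 12, 5, 4, 11, 10, 1] sum 65, len 8
add 12: shortest ending here [11, 12, 5, 4, 11, 10, 1, 12] sum 66, len 8
add 6: shortest ending here [12, 5, 4, 11, 10, 1, 12, 6] sum 61, len 8
add 8: shortest ending here [12, 5, 4, 11, 10, 1, 12, 6, 8] sum 69, len 9
add 8: shortest ending here [4, 11, 10, 1, 12, 6, 8, 8] sum 60, len 8
add 11: shortest ending here [11, 10, 1, 12, 6, 8, 8, 11] sum 67, len 8
add 6: shortest ending here [10, 1, 12, 6, 8, 8, 11, 6] sum 62, len 8
Shortest qualifying length: 7.

7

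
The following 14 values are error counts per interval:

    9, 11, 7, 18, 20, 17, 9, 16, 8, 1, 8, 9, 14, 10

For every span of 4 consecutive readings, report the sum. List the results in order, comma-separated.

45, 56, 62, 64, 62, 50, 34, 33, 26, 32, 41

9 11 7 18 → sum 45
11 7 18 20 → sum 56
7 18 20 17 → sum 62
18 20 17 9 → sum 64
20 17 9 16 → sum 62
17 9 16 8 → sum 50
9 16 8 1 → sum 34
16 8 1 8 → sum 33
8 1 8 9 → sum 26
1 8 9 14 → sum 32
8 9 14 10 → sum 41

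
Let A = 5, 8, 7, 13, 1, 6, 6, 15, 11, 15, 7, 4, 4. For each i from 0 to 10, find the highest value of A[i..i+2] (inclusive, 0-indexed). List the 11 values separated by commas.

8, 13, 13, 13, 6, 15, 15, 15, 15, 15, 7

[5, 8, 7] → max 8
[8, 7, 13] → max 13
[7, 13, 1] → max 13
[13, 1, 6] → max 13
[1, 6, 6] → max 6
[6, 6, 15] → max 15
[6, 15, 11] → max 15
[15, 11, 15] → max 15
[11, 15, 7] → max 15
[15, 7, 4] → max 15
[7, 4, 4] → max 7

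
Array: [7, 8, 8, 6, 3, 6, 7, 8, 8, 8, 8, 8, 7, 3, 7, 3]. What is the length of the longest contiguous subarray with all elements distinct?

add 7: [7] len 1
add 8: [7, 8] len 2
add 8 (repeat 8, move left end past it): [8] len 1
add 6: [8, 6] len 2
add 3: [8, 6, 3] len 3
add 6 (repeat 6, move left end past it): [3, 6] len 2
add 7: [3, 6, 7] len 3
add 8: [3, 6, 7, 8] len 4
add 8 (repeat 8, move left end past it): [8] len 1
add 8 (repeat 8, move left end past it): [8] len 1
add 8 (repeat 8, move left end past it): [8] len 1
add 8 (repeat 8, move left end past it): [8] len 1
add 7: [8, 7] len 2
add 3: [8, 7, 3] len 3
add 7 (repeat 7, move left end past it): [3, 7] len 2
add 3 (repeat 3, move left end past it): [7, 3] len 2
Longest all-distinct length: 4.

4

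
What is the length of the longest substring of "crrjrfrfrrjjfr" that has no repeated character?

add c: [c] len 1
add r: [c, r] len 2
add r (repeat r, move left end past it): [r] len 1
add j: [r, j] len 2
add r (repeat r, move left end past it): [j, r] len 2
add f: [j, r, f] len 3
add r (repeat r, move left end past it): [f, r] len 2
add f (repeat f, move left end past it): [r, f] len 2
add r (repeat r, move left end past it): [f, r] len 2
add r (repeat r, move left end past it): [r] len 1
add j: [r, j] len 2
add j (repeat j, move left end past it): [j] len 1
add f: [j, f] len 2
add r: [j, f, r] len 3
Longest all-distinct length: 3.

3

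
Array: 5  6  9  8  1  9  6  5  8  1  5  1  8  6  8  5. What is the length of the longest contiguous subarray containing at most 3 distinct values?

add 5: window [5] (1 distinct), len 1
add 6: window [5, 6] (2 distinct), len 2
add 9: window [5, 6, 9] (3 distinct), len 3
add 8: window [6, 9, 8] (3 distinct), len 3
add 1: window [9, 8, 1] (3 distinct), len 3
add 9: window [9, 8, 1, 9] (3 distinct), len 4
add 6: window [1, 9, 6] (3 distinct), len 3
add 5: window [9, 6, 5] (3 distinct), len 3
add 8: window [6, 5, 8] (3 distinct), len 3
add 1: window [5, 8, 1] (3 distinct), len 3
add 5: window [5, 8, 1, 5] (3 distinct), len 4
add 1: window [5, 8, 1, 5, 1] (3 distinct), len 5
add 8: window [5, 8, 1, 5, 1, 8] (3 distinct), len 6
add 6: window [1, 8, 6] (3 distinct), len 3
add 8: window [1, 8, 6, 8] (3 distinct), len 4
add 5: window [8, 6, 8, 5] (3 distinct), len 4
Longest length with ≤3 distinct: 6.

6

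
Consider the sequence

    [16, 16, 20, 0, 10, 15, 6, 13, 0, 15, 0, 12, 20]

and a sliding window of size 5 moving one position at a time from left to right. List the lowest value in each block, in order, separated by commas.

0, 0, 0, 0, 0, 0, 0, 0, 0

Sliding a size-5 window across the 13 values:
16 16 20 0 10 → min 0
16 20 0 10 15 → min 0
20 0 10 15 6 → min 0
0 10 15 6 13 → min 0
10 15 6 13 0 → min 0
15 6 13 0 15 → min 0
6 13 0 15 0 → min 0
13 0 15 0 12 → min 0
0 15 0 12 20 → min 0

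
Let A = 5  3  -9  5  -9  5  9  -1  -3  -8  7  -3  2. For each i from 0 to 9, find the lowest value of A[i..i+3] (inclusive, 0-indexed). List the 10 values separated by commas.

-9, -9, -9, -9, -9, -3, -8, -8, -8, -8

Sliding a size-4 window across the 13 values:
[5, 3, -9, 5] → min -9
[3, -9, 5, -9] → min -9
[-9, 5, -9, 5] → min -9
[5, -9, 5, 9] → min -9
[-9, 5, 9, -1] → min -9
[5, 9, -1, -3] → min -3
[9, -1, -3, -8] → min -8
[-1, -3, -8, 7] → min -8
[-3, -8, 7, -3] → min -8
[-8, 7, -3, 2] → min -8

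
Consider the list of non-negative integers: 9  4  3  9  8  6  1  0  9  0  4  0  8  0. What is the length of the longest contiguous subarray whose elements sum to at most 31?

Extend to the right; shrink from the left whenever the sum exceeds 31:
add 9: [9] sum 9, len 1
add 4: [9, 4] sum 13, len 2
add 3: [9, 4, 3] sum 16, len 3
add 9: [9, 4, 3, 9] sum 25, len 4
add 8: [4, 3, 9, 8] sum 24, len 4
add 6: [4, 3, 9, 8, 6] sum 30, len 5
add 1: [4, 3, 9, 8, 6, 1] sum 31, len 6
add 0: [4, 3, 9, 8, 6, 1, 0] sum 31, len 7
add 9: [8, 6, 1, 0, 9] sum 24, len 5
add 0: [8, 6, 1, 0, 9, 0] sum 24, len 6
add 4: [8, 6, 1, 0, 9, 0, 4] sum 28, len 7
add 0: [8, 6, 1, 0, 9, 0, 4, 0] sum 28, len 8
add 8: [6, 1, 0, 9, 0, 4, 0, 8] sum 28, len 8
add 0: [6, 1, 0, 9, 0, 4, 0, 8, 0] sum 28, len 9
Longest length seen: 9.

9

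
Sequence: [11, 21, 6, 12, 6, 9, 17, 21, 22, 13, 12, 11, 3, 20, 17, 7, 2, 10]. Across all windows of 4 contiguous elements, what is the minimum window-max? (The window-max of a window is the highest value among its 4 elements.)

11 21 6 12 → max 21
21 6 12 6 → max 21
6 12 6 9 → max 12
12 6 9 17 → max 17
6 9 17 21 → max 21
9 17 21 22 → max 22
17 21 22 13 → max 22
21 22 13 12 → max 22
22 13 12 11 → max 22
13 12 11 3 → max 13
12 11 3 20 → max 20
11 3 20 17 → max 20
3 20 17 7 → max 20
20 17 7 2 → max 20
17 7 2 10 → max 17
Minimum of these is 12.

12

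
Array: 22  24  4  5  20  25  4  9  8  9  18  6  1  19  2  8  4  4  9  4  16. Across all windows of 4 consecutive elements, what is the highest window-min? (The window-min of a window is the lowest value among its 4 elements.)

22 24 4 5 → min 4
24 4 5 20 → min 4
4 5 20 25 → min 4
5 20 25 4 → min 4
20 25 4 9 → min 4
25 4 9 8 → min 4
4 9 8 9 → min 4
9 8 9 18 → min 8
8 9 18 6 → min 6
9 18 6 1 → min 1
18 6 1 19 → min 1
6 1 19 2 → min 1
1 19 2 8 → min 1
19 2 8 4 → min 2
2 8 4 4 → min 2
8 4 4 9 → min 4
4 4 9 4 → min 4
4 9 4 16 → min 4
Highest of these is 8.

8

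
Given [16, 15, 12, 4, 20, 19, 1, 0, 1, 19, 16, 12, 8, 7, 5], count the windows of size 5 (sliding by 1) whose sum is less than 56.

6

16 15 12 4 20 → sum 67
15 12 4 20 19 → sum 70
12 4 20 19 1 → sum 56
4 20 19 1 0 → sum 44  < 56 ✓
20 19 1 0 1 → sum 41  < 56 ✓
19 1 0 1 19 → sum 40  < 56 ✓
1 0 1 19 16 → sum 37  < 56 ✓
0 1 19 16 12 → sum 48  < 56 ✓
1 19 16 12 8 → sum 56
19 16 12 8 7 → sum 62
16 12 8 7 5 → sum 48  < 56 ✓
6 windows satisfy the condition.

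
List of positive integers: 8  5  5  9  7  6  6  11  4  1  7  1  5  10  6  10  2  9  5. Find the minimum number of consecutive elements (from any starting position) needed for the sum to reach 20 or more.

3

add 8: running sum 8 < 20
add 5: running sum 13 < 20
add 5: running sum 18 < 20
add 9: shortest ending here [8, 5, 5, 9] sum 27, len 4
add 7: shortest ending here [5, 9, 7] sum 21, len 3
add 6: shortest ending here [9, 7, 6] sum 22, len 3
add 6: shortest ending here [9, 7, 6, 6] sum 28, len 4
add 11: shortest ending here [6, 6, 11] sum 23, len 3
add 4: shortest ending here [6, 11, 4] sum 21, len 3
add 1: shortest ending here [6, 11, 4, 1] sum 22, len 4
add 7: shortest ending here [11, 4, 1, 7] sum 23, len 4
add 1: shortest ending here [11, 4, 1, 7, 1] sum 24, len 5
add 5: shortest ending here [11, 4, 1, 7, 1, 5] sum 29, len 6
add 10: shortest ending here [7, 1, 5, 10] sum 23, len 4
add 6: shortest ending here [5, 10, 6] sum 21, len 3
add 10: shortest ending here [10, 6, 10] sum 26, len 3
add 2: shortest ending here [10, 6, 10, 2] sum 28, len 4
add 9: shortest ending here [10, 2, 9] sum 21, len 3
add 5: shortest ending here [10, 2, 9, 5] sum 26, len 4
Shortest qualifying length: 3.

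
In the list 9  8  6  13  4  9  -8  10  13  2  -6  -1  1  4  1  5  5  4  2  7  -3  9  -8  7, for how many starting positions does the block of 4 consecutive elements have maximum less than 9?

[9, 8, 6, 13] → max 13
[8, 6, 13, 4] → max 13
[6, 13, 4, 9] → max 13
[13, 4, 9, -8] → max 13
[4, 9, -8, 10] → max 10
[9, -8, 10, 13] → max 13
[-8, 10, 13, 2] → max 13
[10, 13, 2, -6] → max 13
[13, 2, -6, -1] → max 13
[2, -6, -1, 1] → max 2  < 9 ✓
[-6, -1, 1, 4] → max 4  < 9 ✓
[-1, 1, 4, 1] → max 4  < 9 ✓
[1, 4, 1, 5] → max 5  < 9 ✓
[4, 1, 5, 5] → max 5  < 9 ✓
[1, 5, 5, 4] → max 5  < 9 ✓
[5, 5, 4, 2] → max 5  < 9 ✓
[5, 4, 2, 7] → max 7  < 9 ✓
[4, 2, 7, -3] → max 7  < 9 ✓
[2, 7, -3, 9] → max 9
[7, -3, 9, -8] → max 9
[-3, 9, -8, 7] → max 9
9 windows satisfy the condition.

9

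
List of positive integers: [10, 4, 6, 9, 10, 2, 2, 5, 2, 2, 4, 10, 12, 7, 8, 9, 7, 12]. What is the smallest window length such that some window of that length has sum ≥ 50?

6

add 10: running sum 10 < 50
add 4: running sum 14 < 50
add 6: running sum 20 < 50
add 9: running sum 29 < 50
add 10: running sum 39 < 50
add 2: running sum 41 < 50
add 2: running sum 43 < 50
add 5: running sum 48 < 50
end 8: [10, 4, 6, 9, 10, 2, 2, 5, 2] sum 50, len 9
end 9: [10, 4, 6, 9, 10, 2, 2, 5, 2, 2] sum 52, len 10
end 10: [10, 4, 6, 9, 10, 2, 2, 5, 2, 2, 4] sum 56, len 11
end 11: [6, 9, 10, 2, 2, 5, 2, 2, 4, 10] sum 52, len 10
end 12: [9, 10, 2, 2, 5, 2, 2, 4, 10, 12] sum 58, len 10
end 13: [10, 2, 2, 5, 2, 2, 4, 10, 12, 7] sum 56, len 10
end 14: [5, 2, 2, 4, 10, 12, 7, 8] sum 50, len 8
end 15: [4, 10, 12, 7, 8, 9] sum 50, len 6
end 16: [10, 12, 7, 8, 9, 7] sum 53, len 6
end 17: [12, 7, 8, 9, 7, 12] sum 55, len 6
Shortest qualifying length: 6.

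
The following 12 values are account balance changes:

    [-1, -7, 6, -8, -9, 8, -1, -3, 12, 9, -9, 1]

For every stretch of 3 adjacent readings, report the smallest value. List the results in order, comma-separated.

[-1, -7, 6] → min -7
[-7, 6, -8] → min -8
[6, -8, -9] → min -9
[-8, -9, 8] → min -9
[-9, 8, -1] → min -9
[8, -1, -3] → min -3
[-1, -3, 12] → min -3
[-3, 12, 9] → min -3
[12, 9, -9] → min -9
[9, -9, 1] → min -9

-7, -8, -9, -9, -9, -3, -3, -3, -9, -9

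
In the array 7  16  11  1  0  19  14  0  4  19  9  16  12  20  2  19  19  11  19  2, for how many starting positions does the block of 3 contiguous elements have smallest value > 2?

(7, 16, 11) → min 7  > 2 ✓
(16, 11, 1) → min 1
(11, 1, 0) → min 0
(1, 0, 19) → min 0
(0, 19, 14) → min 0
(19, 14, 0) → min 0
(14, 0, 4) → min 0
(0, 4, 19) → min 0
(4, 19, 9) → min 4  > 2 ✓
(19, 9, 16) → min 9  > 2 ✓
(9, 16, 12) → min 9  > 2 ✓
(16, 12, 20) → min 12  > 2 ✓
(12, 20, 2) → min 2
(20, 2, 19) → min 2
(2, 19, 19) → min 2
(19, 19, 11) → min 11  > 2 ✓
(19, 11, 19) → min 11  > 2 ✓
(11, 19, 2) → min 2
7 windows satisfy the condition.

7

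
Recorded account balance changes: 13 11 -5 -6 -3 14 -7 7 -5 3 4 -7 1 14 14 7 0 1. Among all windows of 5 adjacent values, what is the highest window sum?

[13, 11, -5, -6, -3] → sum 10
[11, -5, -6, -3, 14] → sum 11
[-5, -6, -3, 14, -7] → sum -7
[-6, -3, 14, -7, 7] → sum 5
[-3, 14, -7, 7, -5] → sum 6
[14, -7, 7, -5, 3] → sum 12
[-7, 7, -5, 3, 4] → sum 2
[7, -5, 3, 4, -7] → sum 2
[-5, 3, 4, -7, 1] → sum -4
[3, 4, -7, 1, 14] → sum 15
[4, -7, 1, 14, 14] → sum 26
[-7, 1, 14, 14, 7] → sum 29
[1, 14, 14, 7, 0] → sum 36
[14, 14, 7, 0, 1] → sum 36
Highest of these is 36.

36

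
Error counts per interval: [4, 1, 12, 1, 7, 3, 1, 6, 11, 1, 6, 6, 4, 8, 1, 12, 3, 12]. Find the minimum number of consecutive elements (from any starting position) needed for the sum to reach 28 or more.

4

add 4: running sum 4 < 28
add 1: running sum 5 < 28
add 12: running sum 17 < 28
add 1: running sum 18 < 28
add 7: running sum 25 < 28
end 5: [4, 1, 12, 1, 7, 3] sum 28, len 6
end 6: [4, 1, 12, 1, 7, 3, 1] sum 29, len 7
end 7: [12, 1, 7, 3, 1, 6] sum 30, len 6
end 8: [7, 3, 1, 6, 11] sum 28, len 5
end 9: [7, 3, 1, 6, 11, 1] sum 29, len 6
end 10: [3, 1, 6, 11, 1, 6] sum 28, len 6
end 11: [6, 11, 1, 6, 6] sum 30, len 5
end 12: [11, 1, 6, 6, 4] sum 28, len 5
end 13: [11, 1, 6, 6, 4, 8] sum 36, len 6
end 14: [11, 1, 6, 6, 4, 8, 1] sum 37, len 7
end 15: [6, 4, 8, 1, 12] sum 31, len 5
end 16: [4, 8, 1, 12, 3] sum 28, len 5
end 17: [1, 12, 3, 12] sum 28, len 4
Shortest qualifying length: 4.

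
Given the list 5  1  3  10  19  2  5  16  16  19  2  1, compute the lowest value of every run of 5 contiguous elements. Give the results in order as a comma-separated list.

(5, 1, 3, 10, 19) → min 1
(1, 3, 10, 19, 2) → min 1
(3, 10, 19, 2, 5) → min 2
(10, 19, 2, 5, 16) → min 2
(19, 2, 5, 16, 16) → min 2
(2, 5, 16, 16, 19) → min 2
(5, 16, 16, 19, 2) → min 2
(16, 16, 19, 2, 1) → min 1

1, 1, 2, 2, 2, 2, 2, 1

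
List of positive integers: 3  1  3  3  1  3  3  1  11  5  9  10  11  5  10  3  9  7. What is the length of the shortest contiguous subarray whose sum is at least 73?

Extend right; whenever the sum reaches 73, record the length and shrink from the left:
add 3: running sum 3 < 73
add 1: running sum 4 < 73
add 3: running sum 7 < 73
add 3: running sum 10 < 73
add 1: running sum 11 < 73
add 3: running sum 14 < 73
add 3: running sum 17 < 73
add 1: running sum 18 < 73
add 11: running sum 29 < 73
add 5: running sum 34 < 73
add 9: running sum 43 < 73
add 10: running sum 53 < 73
add 11: running sum 64 < 73
add 5: running sum 69 < 73
end 14: [3, 3, 1, 3, 3, 1, 11, 5, 9, 10, 11, 5, 10] sum 75, len 13
end 15: [3, 1, 3, 3, 1, 11, 5, 9, 10, 11, 5, 10, 3] sum 75, len 13
end 16: [11, 5, 9, 10, 11, 5, 10, 3, 9] sum 73, len 9
end 17: [11, 5, 9, 10, 11, 5, 10, 3, 9, 7] sum 80, len 10
Shortest qualifying length: 9.

9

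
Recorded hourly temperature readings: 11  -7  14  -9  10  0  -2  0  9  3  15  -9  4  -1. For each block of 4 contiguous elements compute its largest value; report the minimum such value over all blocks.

9

Window maxs for each of the 11 positions:
(11, -7, 14, -9) → max 14
(-7, 14, -9, 10) → max 14
(14, -9, 10, 0) → max 14
(-9, 10, 0, -2) → max 10
(10, 0, -2, 0) → max 10
(0, -2, 0, 9) → max 9
(-2, 0, 9, 3) → max 9
(0, 9, 3, 15) → max 15
(9, 3, 15, -9) → max 15
(3, 15, -9, 4) → max 15
(15, -9, 4, -1) → max 15
Minimum of these is 9.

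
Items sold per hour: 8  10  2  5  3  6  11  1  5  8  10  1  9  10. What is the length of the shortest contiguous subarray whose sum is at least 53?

add 8: running sum 8 < 53
add 10: running sum 18 < 53
add 2: running sum 20 < 53
add 5: running sum 25 < 53
add 3: running sum 28 < 53
add 6: running sum 34 < 53
add 11: running sum 45 < 53
add 1: running sum 46 < 53
add 5: running sum 51 < 53
add 8: shortest ending here [8, 10, 2, 5, 3, 6, 11, 1, 5, 8] sum 59, len 10
add 10: shortest ending here [10, 2, 5, 3, 6, 11, 1, 5, 8, 10] sum 61, len 10
add 1: shortest ending here [10, 2, 5, 3, 6, 11, 1, 5, 8, 10, 1] sum 62, len 11
add 9: shortest ending here [3, 6, 11, 1, 5, 8, 10, 1, 9] sum 54, len 9
add 10: shortest ending here [11, 1, 5, 8, 10, 1, 9, 10] sum 55, len 8
Shortest qualifying length: 8.

8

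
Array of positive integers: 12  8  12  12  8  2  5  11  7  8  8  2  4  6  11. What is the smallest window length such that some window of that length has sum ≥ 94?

Extend right; whenever the sum reaches 94, record the length and shrink from the left:
add 12: running sum 12 < 94
add 8: running sum 20 < 94
add 12: running sum 32 < 94
add 12: running sum 44 < 94
add 8: running sum 52 < 94
add 2: running sum 54 < 94
add 5: running sum 59 < 94
add 11: running sum 70 < 94
add 7: running sum 77 < 94
add 8: running sum 85 < 94
add 8: running sum 93 < 94
add 2: shortest ending here [12, 8, 12, 12, 8, 2, 5, 11, 7, 8, 8, 2] sum 95, len 12
add 4: shortest ending here [12, 8, 12, 12, 8, 2, 5, 11, 7, 8, 8, 2, 4] sum 99, len 13
add 6: shortest ending here [12, 8, 12, 12, 8, 2, 5, 11, 7, 8, 8, 2, 4, 6] sum 105, len 14
add 11: shortest ending here [12, 12, 8, 2, 5, 11, 7, 8, 8, 2, 4, 6, 11] sum 96, len 13
Shortest qualifying length: 12.

12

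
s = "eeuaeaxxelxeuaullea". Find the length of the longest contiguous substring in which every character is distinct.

5

[e] len 1
[e] len 1
[e, u] len 2
[e, u, a] len 3
[u, a, e] len 3
[e, a] len 2
[e, a, x] len 3
[x] len 1
[x, e] len 2
[x, e, l] len 3
[e, l, x] len 3
[l, x, e] len 3
[l, x, e, u] len 4
[l, x, e, u, a] len 5
[a, u] len 2
[a, u, l] len 3
[l] len 1
[l, e] len 2
[l, e, a] len 3
Longest all-distinct length: 5.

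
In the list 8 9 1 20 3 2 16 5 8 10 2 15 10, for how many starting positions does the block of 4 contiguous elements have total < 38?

7

[8, 9, 1, 20] → sum 38
[9, 1, 20, 3] → sum 33  < 38 ✓
[1, 20, 3, 2] → sum 26  < 38 ✓
[20, 3, 2, 16] → sum 41
[3, 2, 16, 5] → sum 26  < 38 ✓
[2, 16, 5, 8] → sum 31  < 38 ✓
[16, 5, 8, 10] → sum 39
[5, 8, 10, 2] → sum 25  < 38 ✓
[8, 10, 2, 15] → sum 35  < 38 ✓
[10, 2, 15, 10] → sum 37  < 38 ✓
7 windows satisfy the condition.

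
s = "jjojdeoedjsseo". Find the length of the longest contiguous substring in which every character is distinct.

5

add j: [j] len 1
add j (repeat j, move left end past it): [j] len 1
add o: [j, o] len 2
add j (repeat j, move left end past it): [o, j] len 2
add d: [o, j, d] len 3
add e: [o, j, d, e] len 4
add o (repeat o, move left end past it): [j, d, e, o] len 4
add e (repeat e, move left end past it): [o, e] len 2
add d: [o, e, d] len 3
add j: [o, e, d, j] len 4
add s: [o, e, d, j, s] len 5
add s (repeat s, move left end past it): [s] len 1
add e: [s, e] len 2
add o: [s, e, o] len 3
Longest all-distinct length: 5.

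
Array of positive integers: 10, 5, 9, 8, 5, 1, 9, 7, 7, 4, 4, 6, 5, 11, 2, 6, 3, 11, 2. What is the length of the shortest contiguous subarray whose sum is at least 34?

5

add 10: running sum 10 < 34
add 5: running sum 15 < 34
add 9: running sum 24 < 34
add 8: running sum 32 < 34
add 5: shortest ending here [10, 5, 9, 8, 5] sum 37, len 5
add 1: shortest ending here [10, 5, 9, 8, 5, 1] sum 38, len 6
add 9: shortest ending here [5, 9, 8, 5, 1, 9] sum 37, len 6
add 7: shortest ending here [9, 8, 5, 1, 9, 7] sum 39, len 6
add 7: shortest ending here [8, 5, 1, 9, 7, 7] sum 37, len 6
add 4: shortest ending here [8, 5, 1, 9, 7, 7, 4] sum 41, len 7
add 4: shortest ending here [5, 1, 9, 7, 7, 4, 4] sum 37, len 7
add 6: shortest ending here [9, 7, 7, 4, 4, 6] sum 37, len 6
add 5: shortest ending here [9, 7, 7, 4, 4, 6, 5] sum 42, len 7
add 11: shortest ending here [7, 4, 4, 6, 5, 11] sum 37, len 6
add 2: shortest ending here [7, 4, 4, 6, 5, 11, 2] sum 39, len 7
add 6: shortest ending here [4, 6, 5, 11, 2, 6] sum 34, len 6
add 3: shortest ending here [4, 6, 5, 11, 2, 6, 3] sum 37, len 7
add 11: shortest ending here [5, 11, 2, 6, 3, 11] sum 38, len 6
add 2: shortest ending here [11, 2, 6, 3, 11, 2] sum 35, len 6
Shortest qualifying length: 5.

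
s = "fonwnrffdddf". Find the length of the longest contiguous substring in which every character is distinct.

4

add f: [f] len 1
add o: [f, o] len 2
add n: [f, o, n] len 3
add w: [f, o, n, w] len 4
add n (repeat n, move left end past it): [w, n] len 2
add r: [w, n, r] len 3
add f: [w, n, r, f] len 4
add f (repeat f, move left end past it): [f] len 1
add d: [f, d] len 2
add d (repeat d, move left end past it): [d] len 1
add d (repeat d, move left end past it): [d] len 1
add f: [d, f] len 2
Longest all-distinct length: 4.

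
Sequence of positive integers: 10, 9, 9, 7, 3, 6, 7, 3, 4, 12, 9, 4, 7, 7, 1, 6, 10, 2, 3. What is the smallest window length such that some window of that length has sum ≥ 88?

13

add 10: running sum 10 < 88
add 9: running sum 19 < 88
add 9: running sum 28 < 88
add 7: running sum 35 < 88
add 3: running sum 38 < 88
add 6: running sum 44 < 88
add 7: running sum 51 < 88
add 3: running sum 54 < 88
add 4: running sum 58 < 88
add 12: running sum 70 < 88
add 9: running sum 79 < 88
add 4: running sum 83 < 88
end 12: [10, 9, 9, 7, 3, 6, 7, 3, 4, 12, 9, 4, 7] sum 90, len 13
end 13: [10, 9, 9, 7, 3, 6, 7, 3, 4, 12, 9, 4, 7, 7] sum 97, len 14
end 14: [9, 9, 7, 3, 6, 7, 3, 4, 12, 9, 4, 7, 7, 1] sum 88, len 14
end 15: [9, 9, 7, 3, 6, 7, 3, 4, 12, 9, 4, 7, 7, 1, 6] sum 94, len 15
end 16: [9, 7, 3, 6, 7, 3, 4, 12, 9, 4, 7, 7, 1, 6, 10] sum 95, len 15
end 17: [7, 3, 6, 7, 3, 4, 12, 9, 4, 7, 7, 1, 6, 10, 2] sum 88, len 15
end 18: [7, 3, 6, 7, 3, 4, 12, 9, 4, 7, 7, 1, 6, 10, 2, 3] sum 91, len 16
Shortest qualifying length: 13.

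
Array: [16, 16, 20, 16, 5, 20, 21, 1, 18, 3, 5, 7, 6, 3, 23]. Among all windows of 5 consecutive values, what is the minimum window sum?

16 16 20 16 5 → sum 73
16 20 16 5 20 → sum 77
20 16 5 20 21 → sum 82
16 5 20 21 1 → sum 63
5 20 21 1 18 → sum 65
20 21 1 18 3 → sum 63
21 1 18 3 5 → sum 48
1 18 3 5 7 → sum 34
18 3 5 7 6 → sum 39
3 5 7 6 3 → sum 24
5 7 6 3 23 → sum 44
Minimum of these is 24.

24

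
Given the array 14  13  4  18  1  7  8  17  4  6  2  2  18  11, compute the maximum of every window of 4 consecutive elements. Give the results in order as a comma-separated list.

14 13 4 18 → max 18
13 4 18 1 → max 18
4 18 1 7 → max 18
18 1 7 8 → max 18
1 7 8 17 → max 17
7 8 17 4 → max 17
8 17 4 6 → max 17
17 4 6 2 → max 17
4 6 2 2 → max 6
6 2 2 18 → max 18
2 2 18 11 → max 18

18, 18, 18, 18, 17, 17, 17, 17, 6, 18, 18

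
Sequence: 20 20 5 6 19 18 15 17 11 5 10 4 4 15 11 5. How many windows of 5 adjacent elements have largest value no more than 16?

(20, 20, 5, 6, 19) → max 20
(20, 5, 6, 19, 18) → max 20
(5, 6, 19, 18, 15) → max 19
(6, 19, 18, 15, 17) → max 19
(19, 18, 15, 17, 11) → max 19
(18, 15, 17, 11, 5) → max 18
(15, 17, 11, 5, 10) → max 17
(17, 11, 5, 10, 4) → max 17
(11, 5, 10, 4, 4) → max 11  ≤ 16 ✓
(5, 10, 4, 4, 15) → max 15  ≤ 16 ✓
(10, 4, 4, 15, 11) → max 15  ≤ 16 ✓
(4, 4, 15, 11, 5) → max 15  ≤ 16 ✓
4 windows satisfy the condition.

4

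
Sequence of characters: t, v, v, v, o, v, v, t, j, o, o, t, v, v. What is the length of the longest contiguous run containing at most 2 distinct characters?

6

add t: window [t] (1 distinct), len 1
add v: window [t, v] (2 distinct), len 2
add v: window [t, v, v] (2 distinct), len 3
add v: window [t, v, v, v] (2 distinct), len 4
add o: window [v, v, v, o] (2 distinct), len 4
add v: window [v, v, v, o, v] (2 distinct), len 5
add v: window [v, v, v, o, v, v] (2 distinct), len 6
add t: window [v, v, t] (2 distinct), len 3
add j: window [t, j] (2 distinct), len 2
add o: window [j, o] (2 distinct), len 2
add o: window [j, o, o] (2 distinct), len 3
add t: window [o, o, t] (2 distinct), len 3
add v: window [t, v] (2 distinct), len 2
add v: window [t, v, v] (2 distinct), len 3
Longest length with ≤2 distinct: 6.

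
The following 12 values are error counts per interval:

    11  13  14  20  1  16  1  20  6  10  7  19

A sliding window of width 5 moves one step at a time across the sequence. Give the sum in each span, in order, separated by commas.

59, 64, 52, 58, 44, 53, 44, 62

11 13 14 20 1 → sum 59
13 14 20 1 16 → sum 64
14 20 1 16 1 → sum 52
20 1 16 1 20 → sum 58
1 16 1 20 6 → sum 44
16 1 20 6 10 → sum 53
1 20 6 10 7 → sum 44
20 6 10 7 19 → sum 62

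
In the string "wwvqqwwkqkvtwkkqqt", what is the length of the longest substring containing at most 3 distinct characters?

[w] 1 distinct, len 1
[w, w] 1 distinct, len 2
[w, w, v] 2 distinct, len 3
[w, w, v, q] 3 distinct, len 4
[w, w, v, q, q] 3 distinct, len 5
[w, w, v, q, q, w] 3 distinct, len 6
[w, w, v, q, q, w, w] 3 distinct, len 7
[q, q, w, w, k] 3 distinct, len 5
[q, q, w, w, k, q] 3 distinct, len 6
[q, q, w, w, k, q, k] 3 distinct, len 7
[k, q, k, v] 3 distinct, len 4
[k, v, t] 3 distinct, len 3
[v, t, w] 3 distinct, len 3
[t, w, k] 3 distinct, len 3
[t, w, k, k] 3 distinct, len 4
[w, k, k, q] 3 distinct, len 4
[w, k, k, q, q] 3 distinct, len 5
[k, k, q, q, t] 3 distinct, len 5
Longest length with ≤3 distinct: 7.

7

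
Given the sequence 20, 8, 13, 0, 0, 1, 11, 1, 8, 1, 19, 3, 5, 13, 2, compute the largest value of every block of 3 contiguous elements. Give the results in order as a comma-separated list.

(20, 8, 13) → max 20
(8, 13, 0) → max 13
(13, 0, 0) → max 13
(0, 0, 1) → max 1
(0, 1, 11) → max 11
(1, 11, 1) → max 11
(11, 1, 8) → max 11
(1, 8, 1) → max 8
(8, 1, 19) → max 19
(1, 19, 3) → max 19
(19, 3, 5) → max 19
(3, 5, 13) → max 13
(5, 13, 2) → max 13

20, 13, 13, 1, 11, 11, 11, 8, 19, 19, 19, 13, 13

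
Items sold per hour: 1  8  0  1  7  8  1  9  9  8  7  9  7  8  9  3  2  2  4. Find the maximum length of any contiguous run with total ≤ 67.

[1] sum 1 len 1
[1, 8] sum 9 len 2
[1, 8, 0] sum 9 len 3
[1, 8, 0, 1] sum 10 len 4
[1, 8, 0, 1, 7] sum 17 len 5
[1, 8, 0, 1, 7, 8] sum 25 len 6
[1, 8, 0, 1, 7, 8, 1] sum 26 len 7
[1, 8, 0, 1, 7, 8, 1, 9] sum 35 len 8
[1, 8, 0, 1, 7, 8, 1, 9, 9] sum 44 len 9
[1, 8, 0, 1, 7, 8, 1, 9, 9, 8] sum 52 len 10
[1, 8, 0, 1, 7, 8, 1, 9, 9, 8, 7] sum 59 len 11
[8, 0, 1, 7, 8, 1, 9, 9, 8, 7, 9] sum 67 len 11
[0, 1, 7, 8, 1, 9, 9, 8, 7, 9, 7] sum 66 len 11
[8, 1, 9, 9, 8, 7, 9, 7, 8] sum 66 len 9
[1, 9, 9, 8, 7, 9, 7, 8, 9] sum 67 len 9
[9, 8, 7, 9, 7, 8, 9, 3] sum 60 len 8
[9, 8, 7, 9, 7, 8, 9, 3, 2] sum 62 len 9
[9, 8, 7, 9, 7, 8, 9, 3, 2, 2] sum 64 len 10
[8, 7, 9, 7, 8, 9, 3, 2, 2, 4] sum 59 len 10
Longest length seen: 11.

11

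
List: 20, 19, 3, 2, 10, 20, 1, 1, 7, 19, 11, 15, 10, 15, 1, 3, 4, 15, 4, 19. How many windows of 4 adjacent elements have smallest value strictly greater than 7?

2

(20, 19, 3, 2) → min 2
(19, 3, 2, 10) → min 2
(3, 2, 10, 20) → min 2
(2, 10, 20, 1) → min 1
(10, 20, 1, 1) → min 1
(20, 1, 1, 7) → min 1
(1, 1, 7, 19) → min 1
(1, 7, 19, 11) → min 1
(7, 19, 11, 15) → min 7
(19, 11, 15, 10) → min 10  > 7 ✓
(11, 15, 10, 15) → min 10  > 7 ✓
(15, 10, 15, 1) → min 1
(10, 15, 1, 3) → min 1
(15, 1, 3, 4) → min 1
(1, 3, 4, 15) → min 1
(3, 4, 15, 4) → min 3
(4, 15, 4, 19) → min 4
2 windows satisfy the condition.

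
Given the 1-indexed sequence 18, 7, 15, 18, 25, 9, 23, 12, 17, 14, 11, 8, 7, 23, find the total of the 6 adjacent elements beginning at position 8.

Elements at indices 8..13: 12, 17, 14, 11, 8, 7
sum(12, 17, 14, 11, 8, 7) = 69

69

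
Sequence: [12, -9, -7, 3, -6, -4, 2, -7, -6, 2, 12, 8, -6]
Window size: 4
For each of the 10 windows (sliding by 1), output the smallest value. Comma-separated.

(12, -9, -7, 3) → min -9
(-9, -7, 3, -6) → min -9
(-7, 3, -6, -4) → min -7
(3, -6, -4, 2) → min -6
(-6, -4, 2, -7) → min -7
(-4, 2, -7, -6) → min -7
(2, -7, -6, 2) → min -7
(-7, -6, 2, 12) → min -7
(-6, 2, 12, 8) → min -6
(2, 12, 8, -6) → min -6

-9, -9, -7, -6, -7, -7, -7, -7, -6, -6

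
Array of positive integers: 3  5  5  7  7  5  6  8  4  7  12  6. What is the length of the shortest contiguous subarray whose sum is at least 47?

add 3: running sum 3 < 47
add 5: running sum 8 < 47
add 5: running sum 13 < 47
add 7: running sum 20 < 47
add 7: running sum 27 < 47
add 5: running sum 32 < 47
add 6: running sum 38 < 47
add 8: running sum 46 < 47
end 8: [5, 5, 7, 7, 5, 6, 8, 4] sum 47, len 8
end 9: [5, 7, 7, 5, 6, 8, 4, 7] sum 49, len 8
end 10: [7, 5, 6, 8, 4, 7, 12] sum 49, len 7
end 11: [5, 6, 8, 4, 7, 12, 6] sum 48, len 7
Shortest qualifying length: 7.

7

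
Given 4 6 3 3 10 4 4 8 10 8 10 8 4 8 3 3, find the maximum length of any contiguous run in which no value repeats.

[4] len 1
[4, 6] len 2
[4, 6, 3] len 3
[3] len 1
[3, 10] len 2
[3, 10, 4] len 3
[4] len 1
[4, 8] len 2
[4, 8, 10] len 3
[10, 8] len 2
[8, 10] len 2
[10, 8] len 2
[10, 8, 4] len 3
[4, 8] len 2
[4, 8, 3] len 3
[3] len 1
Longest all-distinct length: 3.

3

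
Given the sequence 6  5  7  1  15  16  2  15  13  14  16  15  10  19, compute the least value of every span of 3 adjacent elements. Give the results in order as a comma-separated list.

5, 1, 1, 1, 2, 2, 2, 13, 13, 14, 10, 10

6 5 7 → min 5
5 7 1 → min 1
7 1 15 → min 1
1 15 16 → min 1
15 16 2 → min 2
16 2 15 → min 2
2 15 13 → min 2
15 13 14 → min 13
13 14 16 → min 13
14 16 15 → min 14
16 15 10 → min 10
15 10 19 → min 10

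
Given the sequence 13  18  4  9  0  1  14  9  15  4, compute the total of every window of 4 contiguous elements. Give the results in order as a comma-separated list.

44, 31, 14, 24, 24, 39, 42

Sliding a size-4 window across the 10 values:
(13, 18, 4, 9) → sum 44
(18, 4, 9, 0) → sum 31
(4, 9, 0, 1) → sum 14
(9, 0, 1, 14) → sum 24
(0, 1, 14, 9) → sum 24
(1, 14, 9, 15) → sum 39
(14, 9, 15, 4) → sum 42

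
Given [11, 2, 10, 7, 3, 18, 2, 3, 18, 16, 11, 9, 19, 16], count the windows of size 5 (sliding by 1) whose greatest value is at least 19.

11 2 10 7 3 → max 11
2 10 7 3 18 → max 18
10 7 3 18 2 → max 18
7 3 18 2 3 → max 18
3 18 2 3 18 → max 18
18 2 3 18 16 → max 18
2 3 18 16 11 → max 18
3 18 16 11 9 → max 18
18 16 11 9 19 → max 19  ≥ 19 ✓
16 11 9 19 16 → max 19  ≥ 19 ✓
2 windows satisfy the condition.

2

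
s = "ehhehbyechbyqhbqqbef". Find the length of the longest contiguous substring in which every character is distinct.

6

[e] len 1
[e, h] len 2
[h] len 1
[h, e] len 2
[e, h] len 2
[e, h, b] len 3
[e, h, b, y] len 4
[h, b, y, e] len 4
[h, b, y, e, c] len 5
[b, y, e, c, h] len 5
[y, e, c, h, b] len 5
[e, c, h, b, y] len 5
[e, c, h, b, y, q] len 6
[b, y, q, h] len 4
[y, q, h, b] len 4
[h, b, q] len 3
[q] len 1
[q, b] len 2
[q, b, e] len 3
[q, b, e, f] len 4
Longest all-distinct length: 6.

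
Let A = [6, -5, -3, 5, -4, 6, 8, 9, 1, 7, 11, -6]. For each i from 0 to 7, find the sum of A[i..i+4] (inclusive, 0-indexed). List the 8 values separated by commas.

(6, -5, -3, 5, -4) → sum -1
(-5, -3, 5, -4, 6) → sum -1
(-3, 5, -4, 6, 8) → sum 12
(5, -4, 6, 8, 9) → sum 24
(-4, 6, 8, 9, 1) → sum 20
(6, 8, 9, 1, 7) → sum 31
(8, 9, 1, 7, 11) → sum 36
(9, 1, 7, 11, -6) → sum 22

-1, -1, 12, 24, 20, 31, 36, 22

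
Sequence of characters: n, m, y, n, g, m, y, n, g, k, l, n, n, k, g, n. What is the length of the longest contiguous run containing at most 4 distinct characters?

9

Extend right; when distinct count exceeds 4, shrink from the left:
[n] 1 distinct, len 1
[n, m] 2 distinct, len 2
[n, m, y] 3 distinct, len 3
[n, m, y, n] 3 distinct, len 4
[n, m, y, n, g] 4 distinct, len 5
[n, m, y, n, g, m] 4 distinct, len 6
[n, m, y, n, g, m, y] 4 distinct, len 7
[n, m, y, n, g, m, y, n] 4 distinct, len 8
[n, m, y, n, g, m, y, n, g] 4 distinct, len 9
[y, n, g, k] 4 distinct, len 4
[n, g, k, l] 4 distinct, len 4
[n, g, k, l, n] 4 distinct, len 5
[n, g, k, l, n, n] 4 distinct, len 6
[n, g, k, l, n, n, k] 4 distinct, len 7
[n, g, k, l, n, n, k, g] 4 distinct, len 8
[n, g, k, l, n, n, k, g, n] 4 distinct, len 9
Longest length with ≤4 distinct: 9.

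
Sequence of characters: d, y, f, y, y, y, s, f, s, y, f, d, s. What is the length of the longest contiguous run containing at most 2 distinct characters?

5

Extend right; when distinct count exceeds 2, shrink from the left:
[d] 1 distinct, len 1
[d, y] 2 distinct, len 2
[y, f] 2 distinct, len 2
[y, f, y] 2 distinct, len 3
[y, f, y, y] 2 distinct, len 4
[y, f, y, y, y] 2 distinct, len 5
[y, y, y, s] 2 distinct, len 4
[s, f] 2 distinct, len 2
[s, f, s] 2 distinct, len 3
[s, y] 2 distinct, len 2
[y, f] 2 distinct, len 2
[f, d] 2 distinct, len 2
[d, s] 2 distinct, len 2
Longest length with ≤2 distinct: 5.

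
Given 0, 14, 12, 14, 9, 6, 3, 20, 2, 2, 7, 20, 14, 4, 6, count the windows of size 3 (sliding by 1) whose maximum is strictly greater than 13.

(0, 14, 12) → max 14  > 13 ✓
(14, 12, 14) → max 14  > 13 ✓
(12, 14, 9) → max 14  > 13 ✓
(14, 9, 6) → max 14  > 13 ✓
(9, 6, 3) → max 9
(6, 3, 20) → max 20  > 13 ✓
(3, 20, 2) → max 20  > 13 ✓
(20, 2, 2) → max 20  > 13 ✓
(2, 2, 7) → max 7
(2, 7, 20) → max 20  > 13 ✓
(7, 20, 14) → max 20  > 13 ✓
(20, 14, 4) → max 20  > 13 ✓
(14, 4, 6) → max 14  > 13 ✓
11 windows satisfy the condition.

11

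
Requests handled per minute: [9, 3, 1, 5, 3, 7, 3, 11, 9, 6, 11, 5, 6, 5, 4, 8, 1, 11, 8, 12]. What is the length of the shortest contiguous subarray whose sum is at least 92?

13

Extend right; whenever the sum reaches 92, record the length and shrink from the left:
add 9: running sum 9 < 92
add 3: running sum 12 < 92
add 1: running sum 13 < 92
add 5: running sum 18 < 92
add 3: running sum 21 < 92
add 7: running sum 28 < 92
add 3: running sum 31 < 92
add 11: running sum 42 < 92
add 9: running sum 51 < 92
add 6: running sum 57 < 92
add 11: running sum 68 < 92
add 5: running sum 73 < 92
add 6: running sum 79 < 92
add 5: running sum 84 < 92
add 4: running sum 88 < 92
end 15: [9, 3, 1, 5, 3, 7, 3, 11, 9, 6, 11, 5, 6, 5, 4, 8] sum 96, len 16
end 16: [9, 3, 1, 5, 3, 7, 3, 11, 9, 6, 11, 5, 6, 5, 4, 8, 1] sum 97, len 17
end 17: [5, 3, 7, 3, 11, 9, 6, 11, 5, 6, 5, 4, 8, 1, 11] sum 95, len 15
end 18: [7, 3, 11, 9, 6, 11, 5, 6, 5, 4, 8, 1, 11, 8] sum 95, len 14
end 19: [11, 9, 6, 11, 5, 6, 5, 4, 8, 1, 11, 8, 12] sum 97, len 13
Shortest qualifying length: 13.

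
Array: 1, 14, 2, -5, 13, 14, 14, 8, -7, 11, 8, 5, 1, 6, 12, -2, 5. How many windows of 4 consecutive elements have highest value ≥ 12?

1 14 2 -5 → max 14  ≥ 12 ✓
14 2 -5 13 → max 14  ≥ 12 ✓
2 -5 13 14 → max 14  ≥ 12 ✓
-5 13 14 14 → max 14  ≥ 12 ✓
13 14 14 8 → max 14  ≥ 12 ✓
14 14 8 -7 → max 14  ≥ 12 ✓
14 8 -7 11 → max 14  ≥ 12 ✓
8 -7 11 8 → max 11
-7 11 8 5 → max 11
11 8 5 1 → max 11
8 5 1 6 → max 8
5 1 6 12 → max 12  ≥ 12 ✓
1 6 12 -2 → max 12  ≥ 12 ✓
6 12 -2 5 → max 12  ≥ 12 ✓
10 windows satisfy the condition.

10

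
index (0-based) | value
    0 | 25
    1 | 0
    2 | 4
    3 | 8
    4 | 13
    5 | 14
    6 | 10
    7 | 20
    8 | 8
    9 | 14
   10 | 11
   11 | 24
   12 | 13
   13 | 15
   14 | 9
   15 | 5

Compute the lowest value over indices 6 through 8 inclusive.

Elements at indices 6..8: 10, 20, 8
min(10, 20, 8) = 8

8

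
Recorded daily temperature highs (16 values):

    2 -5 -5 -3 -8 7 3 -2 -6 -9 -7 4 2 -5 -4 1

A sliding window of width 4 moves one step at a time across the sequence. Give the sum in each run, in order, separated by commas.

-11, -21, -9, -1, 0, 2, -14, -24, -18, -10, -6, -3, -6

2 -5 -5 -3 → sum -11
-5 -5 -3 -8 → sum -21
-5 -3 -8 7 → sum -9
-3 -8 7 3 → sum -1
-8 7 3 -2 → sum 0
7 3 -2 -6 → sum 2
3 -2 -6 -9 → sum -14
-2 -6 -9 -7 → sum -24
-6 -9 -7 4 → sum -18
-9 -7 4 2 → sum -10
-7 4 2 -5 → sum -6
4 2 -5 -4 → sum -3
2 -5 -4 1 → sum -6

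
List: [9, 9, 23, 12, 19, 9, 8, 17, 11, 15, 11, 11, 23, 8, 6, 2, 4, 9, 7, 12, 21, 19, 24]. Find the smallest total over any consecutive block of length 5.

[9, 9, 23, 12, 19] → sum 72
[9, 23, 12, 19, 9] → sum 72
[23, 12, 19, 9, 8] → sum 71
[12, 19, 9, 8, 17] → sum 65
[19, 9, 8, 17, 11] → sum 64
[9, 8, 17, 11, 15] → sum 60
[8, 17, 11, 15, 11] → sum 62
[17, 11, 15, 11, 11] → sum 65
[11, 15, 11, 11, 23] → sum 71
[15, 11, 11, 23, 8] → sum 68
[11, 11, 23, 8, 6] → sum 59
[11, 23, 8, 6, 2] → sum 50
[23, 8, 6, 2, 4] → sum 43
[8, 6, 2, 4, 9] → sum 29
[6, 2, 4, 9, 7] → sum 28
[2, 4, 9, 7, 12] → sum 34
[4, 9, 7, 12, 21] → sum 53
[9, 7, 12, 21, 19] → sum 68
[7, 12, 21, 19, 24] → sum 83
Smallest of these is 28.

28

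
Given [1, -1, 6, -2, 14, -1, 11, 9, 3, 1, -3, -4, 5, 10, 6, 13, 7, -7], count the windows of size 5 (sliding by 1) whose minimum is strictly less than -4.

1 -1 6 -2 14 → min -2
-1 6 -2 14 -1 → min -2
6 -2 14 -1 11 → min -2
-2 14 -1 11 9 → min -2
14 -1 11 9 3 → min -1
-1 11 9 3 1 → min -1
11 9 3 1 -3 → min -3
9 3 1 -3 -4 → min -4
3 1 -3 -4 5 → min -4
1 -3 -4 5 10 → min -4
-3 -4 5 10 6 → min -4
-4 5 10 6 13 → min -4
5 10 6 13 7 → min 5
10 6 13 7 -7 → min -7  < -4 ✓
1 window satisfy the condition.

1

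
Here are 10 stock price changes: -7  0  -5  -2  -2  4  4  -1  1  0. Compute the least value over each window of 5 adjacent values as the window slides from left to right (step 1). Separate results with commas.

[-7, 0, -5, -2, -2] → min -7
[0, -5, -2, -2, 4] → min -5
[-5, -2, -2, 4, 4] → min -5
[-2, -2, 4, 4, -1] → min -2
[-2, 4, 4, -1, 1] → min -2
[4, 4, -1, 1, 0] → min -1

-7, -5, -5, -2, -2, -1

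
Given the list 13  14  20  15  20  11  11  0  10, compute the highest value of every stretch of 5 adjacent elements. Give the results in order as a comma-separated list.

13 14 20 15 20 → max 20
14 20 15 20 11 → max 20
20 15 20 11 11 → max 20
15 20 11 11 0 → max 20
20 11 11 0 10 → max 20

20, 20, 20, 20, 20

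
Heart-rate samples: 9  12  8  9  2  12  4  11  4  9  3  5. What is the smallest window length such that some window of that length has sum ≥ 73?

add 9: running sum 9 < 73
add 12: running sum 21 < 73
add 8: running sum 29 < 73
add 9: running sum 38 < 73
add 2: running sum 40 < 73
add 12: running sum 52 < 73
add 4: running sum 56 < 73
add 11: running sum 67 < 73
add 4: running sum 71 < 73
add 9: shortest ending here [9, 12, 8, 9, 2, 12, 4, 11, 4, 9] sum 80, len 10
add 3: shortest ending here [12, 8, 9, 2, 12, 4, 11, 4, 9, 3] sum 74, len 10
add 5: shortest ending here [12, 8, 9, 2, 12, 4, 11, 4, 9, 3, 5] sum 79, len 11
Shortest qualifying length: 10.

10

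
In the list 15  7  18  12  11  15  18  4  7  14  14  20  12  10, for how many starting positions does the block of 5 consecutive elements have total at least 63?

5

[15, 7, 18, 12, 11] → sum 63  ≥ 63 ✓
[7, 18, 12, 11, 15] → sum 63  ≥ 63 ✓
[18, 12, 11, 15, 18] → sum 74  ≥ 63 ✓
[12, 11, 15, 18, 4] → sum 60
[11, 15, 18, 4, 7] → sum 55
[15, 18, 4, 7, 14] → sum 58
[18, 4, 7, 14, 14] → sum 57
[4, 7, 14, 14, 20] → sum 59
[7, 14, 14, 20, 12] → sum 67  ≥ 63 ✓
[14, 14, 20, 12, 10] → sum 70  ≥ 63 ✓
5 windows satisfy the condition.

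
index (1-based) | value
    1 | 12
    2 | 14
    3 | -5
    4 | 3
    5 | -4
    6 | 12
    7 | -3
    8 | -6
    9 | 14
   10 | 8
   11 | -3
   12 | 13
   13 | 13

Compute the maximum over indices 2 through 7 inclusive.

14

Elements at indices 2..7: 14, -5, 3, -4, 12, -3
max(14, -5, 3, -4, 12, -3) = 14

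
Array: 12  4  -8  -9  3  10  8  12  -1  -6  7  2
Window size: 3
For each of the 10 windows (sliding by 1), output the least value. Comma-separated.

Sliding a size-3 window across the 12 values:
[12, 4, -8] → min -8
[4, -8, -9] → min -9
[-8, -9, 3] → min -9
[-9, 3, 10] → min -9
[3, 10, 8] → min 3
[10, 8, 12] → min 8
[8, 12, -1] → min -1
[12, -1, -6] → min -6
[-1, -6, 7] → min -6
[-6, 7, 2] → min -6

-8, -9, -9, -9, 3, 8, -1, -6, -6, -6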